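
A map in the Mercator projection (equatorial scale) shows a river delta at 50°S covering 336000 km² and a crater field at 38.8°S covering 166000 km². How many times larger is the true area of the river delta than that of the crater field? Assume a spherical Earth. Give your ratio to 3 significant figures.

Since Mercator area scale is 1/cos²φ, the true area equals the apparent area multiplied by cos²φ.
True area of river delta: 336000 × cos²(50°) = 336000 × 0.4132 = 138800 km².
True area of crater field: 166000 × cos²(38.8°) = 166000 × 0.6074 = 100800 km².
Ratio = 138800 / 100800 ≈ 1.38.

1.38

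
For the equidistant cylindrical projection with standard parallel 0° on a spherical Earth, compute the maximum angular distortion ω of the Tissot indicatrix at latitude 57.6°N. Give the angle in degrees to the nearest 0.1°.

For the equirectangular projection with φ₀ = 0 (plate carrée), h = 1 along meridians and k = sec φ along parallels.
At 57.6°: h = 1.000, k = 1.866; principal scales a = 1.866, b = 1.000.
sin(ω/2) = (a − b)/(a + b) = 0.8663/2.866 = 0.3022, so ω = 2 arcsin(0.3022) ≈ 35.2°.

35.2°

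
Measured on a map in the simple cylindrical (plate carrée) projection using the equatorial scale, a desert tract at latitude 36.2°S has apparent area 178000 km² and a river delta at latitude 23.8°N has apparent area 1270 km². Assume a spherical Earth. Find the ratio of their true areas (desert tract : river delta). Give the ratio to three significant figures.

124

Plate carrée has h = 1 and k = sec φ, giving areal scale sec φ; true area = (apparent area) · cos φ.
True area of desert tract: 178000 × cos(36.2°) = 178000 × 0.8070 = 143600 km².
True area of river delta: 1270 × cos(23.8°) = 1270 × 0.9150 = 1162 km².
Ratio = 143600 / 1162 ≈ 124.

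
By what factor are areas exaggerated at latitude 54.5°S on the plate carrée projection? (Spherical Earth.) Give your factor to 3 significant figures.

For the equirectangular projection with φ₀ = 0 (plate carrée), h = 1 along meridians and k = sec φ along parallels.
Areal scale = h·k = 1 × sec φ; at 54.5°, h = 1.000, k = 1.722, so h·k = 1.722.

1.72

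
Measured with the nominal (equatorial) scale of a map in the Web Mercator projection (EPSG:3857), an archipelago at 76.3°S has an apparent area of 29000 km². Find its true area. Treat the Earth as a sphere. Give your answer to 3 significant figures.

1630 km²

Mercator is conformal, so the point scale is isotropic: h = k = sec φ = 1/cos φ.
Areal scale = k² = sec²φ = 1/cos²(76.3°) = 1/0.2368² = 17.83.
True area = apparent / (areal scale) = 29000 / 17.83 ≈ 1630 km².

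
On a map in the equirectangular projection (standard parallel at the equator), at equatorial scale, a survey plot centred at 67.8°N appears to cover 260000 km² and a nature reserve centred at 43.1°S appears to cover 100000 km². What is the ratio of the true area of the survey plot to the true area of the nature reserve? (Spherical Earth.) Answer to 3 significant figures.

On the plate carrée, areal scale = h·k = 1 × sec φ, so true area = apparent × cos φ.
True area of survey plot: 260000 × cos(67.8°) = 260000 × 0.3778 = 98240 km².
True area of nature reserve: 100000 × cos(43.1°) = 100000 × 0.7302 = 73020 km².
Ratio = 98240 / 73020 ≈ 1.35.

1.35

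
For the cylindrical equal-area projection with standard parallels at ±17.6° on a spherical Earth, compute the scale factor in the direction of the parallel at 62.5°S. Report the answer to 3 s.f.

2.06

For cylindrical equal-area with standard parallel φ₀, h = cos φ / cos φ₀ and k = cos φ₀ / cos φ, so h·k = 1.
k = cos 17.6° / cos 62.5° = 0.9532/0.4617 = 2.064.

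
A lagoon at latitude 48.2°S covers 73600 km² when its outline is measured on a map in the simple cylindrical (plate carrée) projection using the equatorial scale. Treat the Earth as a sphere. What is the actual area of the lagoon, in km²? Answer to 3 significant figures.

49100 km²

Plate carrée maps x = Rλ, y = Rφ. The meridian scale is h = 1 and the parallel scale is k = 1/cos φ = sec φ.
Areal scale = h·k = 1 × sec φ; at 48.2°, h = 1.000, k = 1.500, so h·k = 1.500.
True area = apparent / (areal scale) = 73600 / 1.500 ≈ 49100 km².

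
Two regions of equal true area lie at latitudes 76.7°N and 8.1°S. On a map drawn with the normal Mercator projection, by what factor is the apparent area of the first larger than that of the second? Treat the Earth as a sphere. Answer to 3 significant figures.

18.5

Mercator areal scale is sec²φ.
At 76.7°: sec²(76.7°) = 1/0.2300² = 18.90.
At 8.1°: sec²(8.1°) = 1/0.9900² = 1.020.
Ratio = 18.90/1.020 = cos²(8.1°)/cos²(76.7°) ≈ 18.5.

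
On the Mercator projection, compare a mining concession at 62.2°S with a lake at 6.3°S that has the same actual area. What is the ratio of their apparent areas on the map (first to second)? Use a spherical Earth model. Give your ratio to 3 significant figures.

Mercator is conformal with k = sec φ, so areal scale = k² = sec²φ.
At 62.2°: sec²(62.2°) = 1/0.4664² = 4.597.
At 6.3°: sec²(6.3°) = 1/0.9940² = 1.012.
Ratio = 4.597/1.012 = cos²(6.3°)/cos²(62.2°) ≈ 4.54.

4.54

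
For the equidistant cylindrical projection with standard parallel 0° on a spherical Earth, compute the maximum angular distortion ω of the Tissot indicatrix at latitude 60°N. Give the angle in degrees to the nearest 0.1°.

In the plate carrée (x = Rλ, y = Rφ), meridians are true-scale (h = 1) and parallels are stretched by k = sec φ.
At 60°: h = 1.000, k = 2.000; principal scales a = 2.000, b = 1.000.
sin(ω/2) = (a − b)/(a + b) = 1.0000/3.000 = 0.3333, so ω = 2 arcsin(0.3333) ≈ 38.9°.

38.9°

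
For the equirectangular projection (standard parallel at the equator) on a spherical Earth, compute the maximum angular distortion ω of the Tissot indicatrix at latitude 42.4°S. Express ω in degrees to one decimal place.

17.3°

For the equirectangular projection with φ₀ = 0 (plate carrée), h = 1 along meridians and k = sec φ along parallels.
At 42.4°: h = 1.000, k = 1.354; principal scales a = 1.354, b = 1.000.
sin(ω/2) = (a − b)/(a + b) = 0.3542/2.354 = 0.1504, so ω = 2 arcsin(0.1504) ≈ 17.3°.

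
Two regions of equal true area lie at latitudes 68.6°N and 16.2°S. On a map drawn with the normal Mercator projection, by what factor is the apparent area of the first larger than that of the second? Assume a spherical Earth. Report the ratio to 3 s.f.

6.93

Mercator is conformal with k = sec φ, so areal scale = k² = sec²φ.
At 68.6°: sec²(68.6°) = 1/0.3649² = 7.511.
At 16.2°: sec²(16.2°) = 1/0.9603² = 1.084.
Ratio = 7.511/1.084 = cos²(16.2°)/cos²(68.6°) ≈ 6.93.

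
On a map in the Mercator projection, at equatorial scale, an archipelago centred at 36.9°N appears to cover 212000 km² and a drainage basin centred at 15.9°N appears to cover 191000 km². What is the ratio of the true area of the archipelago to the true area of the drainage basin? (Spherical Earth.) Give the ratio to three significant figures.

On Mercator the areal scale is sec²φ, so true area = apparent × cos²φ.
True area of archipelago: 212000 × cos²(36.9°) = 212000 × 0.6395 = 135600 km².
True area of drainage basin: 191000 × cos²(15.9°) = 191000 × 0.9249 = 176700 km².
Ratio = 135600 / 176700 ≈ 0.767.

0.767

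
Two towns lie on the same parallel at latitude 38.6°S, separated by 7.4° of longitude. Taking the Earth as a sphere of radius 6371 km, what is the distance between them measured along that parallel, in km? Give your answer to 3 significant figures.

Arc length along a parallel = R cos φ · Δλ (with Δλ in radians).
= 6371 × cos 38.6° × (7.4° × π/180) = 6371 × 0.7815 × 0.1292 ≈ 643 km.

643 km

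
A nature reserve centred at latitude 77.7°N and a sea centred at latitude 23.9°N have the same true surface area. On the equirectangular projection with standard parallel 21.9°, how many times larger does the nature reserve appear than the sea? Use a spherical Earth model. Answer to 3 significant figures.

4.29

In the equirectangular projection with standard parallel φ₀ = 21.9° (x = Rλ cos φ₀, y = Rφ), meridians are true-scale (h = 1) and the parallel scale is k = cos φ₀ / cos φ.
Areal scale at 77.7°: h·k = 1.000 × 4.355 = 4.355.
Areal scale at 23.9°: h·k = 1.000 × 1.015 = 1.015.
Ratio = 4.355/1.015 ≈ 4.29.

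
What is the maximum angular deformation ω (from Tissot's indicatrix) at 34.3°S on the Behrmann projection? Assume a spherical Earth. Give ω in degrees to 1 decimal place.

5.4°

The Behrmann projection is cylindrical equal-area with φ₀ = 30°. Cylindrical equal-area (φ₀ = 30°): h = cos φ / cos 30° along meridians, k = cos 30° / cos φ along parallels; h·k = 1.
At 34.3°: h = 0.9539, k = 1.048; principal scales a = 1.048, b = 0.9539.
sin(ω/2) = (a − b)/(a + b) = 0.09444/2.002 = 0.04717, so ω = 2 arcsin(0.04717) ≈ 5.4°.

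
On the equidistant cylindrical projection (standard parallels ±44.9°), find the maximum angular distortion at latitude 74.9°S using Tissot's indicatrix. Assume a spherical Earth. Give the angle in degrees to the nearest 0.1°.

The equidistant cylindrical projection with φ₀ = 44.9° has h = 1 (meridians true) and k = cos φ₀ / cos φ along parallels.
At 74.9°: h = 1.000, k = 2.719; principal scales a = 2.719, b = 1.000.
sin(ω/2) = (a − b)/(a + b) = 1.719/3.719 = 0.4622, so ω = 2 arcsin(0.4622) ≈ 55.1°.

55.1°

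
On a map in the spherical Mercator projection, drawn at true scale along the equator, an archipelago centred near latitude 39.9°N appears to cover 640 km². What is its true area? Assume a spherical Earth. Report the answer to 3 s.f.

377 km²

Mercator is conformal, so the point scale is isotropic: h = k = sec φ = 1/cos φ.
Areal scale = k² = sec²φ = 1/cos²(39.9°) = 1/0.7672² = 1.699.
True area = apparent / (areal scale) = 640 / 1.699 ≈ 377 km².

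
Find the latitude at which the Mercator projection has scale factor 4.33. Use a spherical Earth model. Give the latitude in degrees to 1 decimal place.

Mercator scale is k = sec φ = 1/cos φ.
1/cos φ = 4.33  ⇒  cos φ = 0.2309  ⇒  φ = arccos(0.2309) ≈ 76.6°.

76.6°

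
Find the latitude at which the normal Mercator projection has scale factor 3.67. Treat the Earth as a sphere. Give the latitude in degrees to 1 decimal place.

74.2°

Mercator scale is k = sec φ = 1/cos φ.
1/cos φ = 3.67  ⇒  cos φ = 0.2725  ⇒  φ = arccos(0.2725) ≈ 74.2°.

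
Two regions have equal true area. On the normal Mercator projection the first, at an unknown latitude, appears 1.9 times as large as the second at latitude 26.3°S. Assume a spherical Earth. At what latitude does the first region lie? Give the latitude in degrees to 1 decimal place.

49.4°

On Mercator, (apparent₁)/(apparent₂) = sec²φ₁ / sec²φ₂ when true areas are equal.
cos²φ₂ / cos²φ₁ = 1.9  ⇒  cos φ₁ = cos 26.3° / √1.9 = 0.8965/1.378 = 0.6504.
φ₁ = arccos(0.6504) ≈ 49.4°.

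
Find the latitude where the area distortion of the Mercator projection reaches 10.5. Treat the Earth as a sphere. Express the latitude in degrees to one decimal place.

72.0°

Mercator areal scale is sec²φ.
sec²φ = 10.5  ⇒  cos²φ = 0.09524  ⇒  cos φ = 0.3086.
φ = arccos(0.3086) ≈ 72.0°.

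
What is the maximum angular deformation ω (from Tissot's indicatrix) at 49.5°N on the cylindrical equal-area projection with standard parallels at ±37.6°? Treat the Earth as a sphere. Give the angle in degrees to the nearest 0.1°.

For cylindrical equal-area with standard parallel φ₀, h = cos φ / cos φ₀ and k = cos φ₀ / cos φ, so h·k = 1.
At 49.5°: h = 0.8197, k = 1.220; principal scales a = 1.220, b = 0.8197.
sin(ω/2) = (a − b)/(a + b) = 0.4002/2.040 = 0.1962, so ω = 2 arcsin(0.1962) ≈ 22.6°.

22.6°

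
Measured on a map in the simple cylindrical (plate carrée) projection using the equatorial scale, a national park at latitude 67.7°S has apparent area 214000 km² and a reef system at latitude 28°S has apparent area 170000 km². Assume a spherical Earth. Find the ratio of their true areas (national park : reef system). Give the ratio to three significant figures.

0.541

Plate carrée has h = 1 and k = sec φ, giving areal scale sec φ; true area = (apparent area) · cos φ.
True area of national park: 214000 × cos(67.7°) = 214000 × 0.3795 = 81200 km².
True area of reef system: 170000 × cos(28°) = 170000 × 0.8829 = 150100 km².
Ratio = 81200 / 150100 ≈ 0.541.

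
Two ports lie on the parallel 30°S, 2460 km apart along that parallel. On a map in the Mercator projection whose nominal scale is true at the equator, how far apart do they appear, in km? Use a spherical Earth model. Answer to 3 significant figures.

Mercator is conformal, so the point scale is isotropic: h = k = sec φ = 1/cos φ.
Along the parallel, k = sec 30° = 1/0.8660 = 1.155.
Map distance = 2460 × 1.155 ≈ 2840 km.

2840 km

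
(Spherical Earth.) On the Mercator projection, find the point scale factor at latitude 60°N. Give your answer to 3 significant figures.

The Mercator projection is conformal; its linear scale factor is the same in every direction and equals sec φ = 1/cos φ.
k = 1/cos 60° = 1/0.5000 = 2.000.

2.00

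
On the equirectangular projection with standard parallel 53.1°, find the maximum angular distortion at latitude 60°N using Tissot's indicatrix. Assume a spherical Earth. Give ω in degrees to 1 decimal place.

10.5°

In the equirectangular projection with standard parallel φ₀ = 53.1° (x = Rλ cos φ₀, y = Rφ), meridians are true-scale (h = 1) and the parallel scale is k = cos φ₀ / cos φ.
At 60°: h = 1.000, k = 1.201; principal scales a = 1.201, b = 1.000.
sin(ω/2) = (a − b)/(a + b) = 0.2008/2.201 = 0.09126, so ω = 2 arcsin(0.09126) ≈ 10.5°.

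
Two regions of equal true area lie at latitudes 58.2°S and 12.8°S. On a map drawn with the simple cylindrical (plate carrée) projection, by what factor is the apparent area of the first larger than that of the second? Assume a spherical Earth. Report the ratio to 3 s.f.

Plate carrée maps x = Rλ, y = Rφ. The meridian scale is h = 1 and the parallel scale is k = 1/cos φ = sec φ.
Areal scale at 58.2°: h·k = 1.000 × 1.898 = 1.898.
Areal scale at 12.8°: h·k = 1.000 × 1.025 = 1.025.
Ratio = 1.898/1.025 ≈ 1.85.

1.85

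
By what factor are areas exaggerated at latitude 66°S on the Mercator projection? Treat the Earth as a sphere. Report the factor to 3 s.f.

Mercator is conformal, so the point scale is isotropic: h = k = sec φ = 1/cos φ.
Areal scale = k² = sec²φ = 1/cos²(66°) = 1/0.4067² = 6.045.

6.04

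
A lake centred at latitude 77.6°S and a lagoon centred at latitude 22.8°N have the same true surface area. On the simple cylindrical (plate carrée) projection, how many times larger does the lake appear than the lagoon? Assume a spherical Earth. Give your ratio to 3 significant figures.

4.29

For the equirectangular projection with φ₀ = 0 (plate carrée), h = 1 along meridians and k = sec φ along parallels.
Areal scale at 77.6°: h·k = 1.000 × 4.657 = 4.657.
Areal scale at 22.8°: h·k = 1.000 × 1.085 = 1.085.
Ratio = 4.657/1.085 ≈ 4.29.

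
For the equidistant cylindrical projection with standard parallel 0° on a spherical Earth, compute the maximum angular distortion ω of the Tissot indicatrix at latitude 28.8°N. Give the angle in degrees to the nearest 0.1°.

In the plate carrée (x = Rλ, y = Rφ), meridians are true-scale (h = 1) and parallels are stretched by k = sec φ.
At 28.8°: h = 1.000, k = 1.141; principal scales a = 1.141, b = 1.000.
sin(ω/2) = (a − b)/(a + b) = 0.1412/2.141 = 0.06592, so ω = 2 arcsin(0.06592) ≈ 7.6°.

7.6°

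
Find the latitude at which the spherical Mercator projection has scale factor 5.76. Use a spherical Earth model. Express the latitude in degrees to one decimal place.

80.0°

Mercator scale is k = sec φ = 1/cos φ.
1/cos φ = 5.76  ⇒  cos φ = 0.1736  ⇒  φ = arccos(0.1736) ≈ 80.0°.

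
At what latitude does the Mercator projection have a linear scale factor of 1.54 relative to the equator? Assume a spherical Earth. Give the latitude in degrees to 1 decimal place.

49.5°

Mercator scale is k = sec φ = 1/cos φ.
1/cos φ = 1.54  ⇒  cos φ = 0.6494  ⇒  φ = arccos(0.6494) ≈ 49.5°.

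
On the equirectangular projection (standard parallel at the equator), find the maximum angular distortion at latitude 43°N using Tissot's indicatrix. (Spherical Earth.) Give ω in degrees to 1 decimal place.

17.9°

In the plate carrée (x = Rλ, y = Rφ), meridians are true-scale (h = 1) and parallels are stretched by k = sec φ.
At 43°: h = 1.000, k = 1.367; principal scales a = 1.367, b = 1.000.
sin(ω/2) = (a − b)/(a + b) = 0.3673/2.367 = 0.1552, so ω = 2 arcsin(0.1552) ≈ 17.9°.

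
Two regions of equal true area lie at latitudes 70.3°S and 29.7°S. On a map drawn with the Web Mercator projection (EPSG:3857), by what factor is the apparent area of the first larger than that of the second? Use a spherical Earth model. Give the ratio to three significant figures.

Mercator areal scale is sec²φ.
At 70.3°: sec²(70.3°) = 1/0.3371² = 8.800.
At 29.7°: sec²(29.7°) = 1/0.8686² = 1.325.
Ratio = 8.800/1.325 = cos²(29.7°)/cos²(70.3°) ≈ 6.64.

6.64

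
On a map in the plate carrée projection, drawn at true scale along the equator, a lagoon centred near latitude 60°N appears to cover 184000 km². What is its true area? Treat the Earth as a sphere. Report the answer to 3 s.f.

Plate carrée maps x = Rλ, y = Rφ. The meridian scale is h = 1 and the parallel scale is k = 1/cos φ = sec φ.
Areal scale = h·k = 1 × sec φ; at 60°, h = 1.000, k = 2.000, so h·k = 2.000.
True area = apparent / (areal scale) = 184000 / 2.000 ≈ 92000 km².

92000 km²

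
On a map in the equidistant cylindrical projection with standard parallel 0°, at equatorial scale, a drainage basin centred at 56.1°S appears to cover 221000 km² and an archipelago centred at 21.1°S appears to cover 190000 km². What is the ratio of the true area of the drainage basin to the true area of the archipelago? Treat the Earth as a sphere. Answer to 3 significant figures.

Plate carrée has h = 1 and k = sec φ, giving areal scale sec φ; true area = (apparent area) · cos φ.
True area of drainage basin: 221000 × cos(56.1°) = 221000 × 0.5577 = 123300 km².
True area of archipelago: 190000 × cos(21.1°) = 190000 × 0.9330 = 177300 km².
Ratio = 123300 / 177300 ≈ 0.695.

0.695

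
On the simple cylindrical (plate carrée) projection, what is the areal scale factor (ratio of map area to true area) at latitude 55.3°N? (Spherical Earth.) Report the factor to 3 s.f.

For the equirectangular projection with φ₀ = 0 (plate carrée), h = 1 along meridians and k = sec φ along parallels.
Areal scale = h·k = 1 × sec φ; at 55.3°, h = 1.000, k = 1.757, so h·k = 1.757.

1.76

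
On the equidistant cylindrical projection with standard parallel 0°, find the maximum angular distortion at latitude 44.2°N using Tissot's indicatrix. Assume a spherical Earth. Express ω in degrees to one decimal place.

In the plate carrée (x = Rλ, y = Rφ), meridians are true-scale (h = 1) and parallels are stretched by k = sec φ.
At 44.2°: h = 1.000, k = 1.395; principal scales a = 1.395, b = 1.000.
sin(ω/2) = (a − b)/(a + b) = 0.3949/2.395 = 0.1649, so ω = 2 arcsin(0.1649) ≈ 19.0°.

19.0°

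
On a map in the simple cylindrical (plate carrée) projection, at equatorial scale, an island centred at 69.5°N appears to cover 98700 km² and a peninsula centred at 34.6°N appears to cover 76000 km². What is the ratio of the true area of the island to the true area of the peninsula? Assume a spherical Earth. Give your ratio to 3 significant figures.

0.553

On the plate carrée, areal scale = h·k = 1 × sec φ, so true area = apparent × cos φ.
True area of island: 98700 × cos(69.5°) = 98700 × 0.3502 = 34570 km².
True area of peninsula: 76000 × cos(34.6°) = 76000 × 0.8231 = 62560 km².
Ratio = 34570 / 62560 ≈ 0.553.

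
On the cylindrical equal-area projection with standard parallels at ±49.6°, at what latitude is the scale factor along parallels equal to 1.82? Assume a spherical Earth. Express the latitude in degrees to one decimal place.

69.1°

A cylindrical equal-area projection with standard parallel φ₀ has meridian scale h = cos φ / cos φ₀ and parallel scale k = cos φ₀ / cos φ (so areas are preserved, h·k = 1).
k = cos φ₀ / cos φ = 1.82  ⇒  cos φ = cos 49.6° / 1.82 = 0.3561.
φ = arccos(0.3561) ≈ 69.1°.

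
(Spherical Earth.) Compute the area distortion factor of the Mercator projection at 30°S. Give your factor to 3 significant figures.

1.33

The Mercator projection is conformal; its linear scale factor is the same in every direction and equals sec φ = 1/cos φ.
Areal scale = k² = sec²φ = 1/cos²(30°) = 1/0.8660² = 1.333.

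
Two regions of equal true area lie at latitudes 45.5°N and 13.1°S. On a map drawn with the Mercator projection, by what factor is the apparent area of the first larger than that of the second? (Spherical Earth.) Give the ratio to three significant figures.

1.93

Mercator areal scale is sec²φ.
At 45.5°: sec²(45.5°) = 1/0.7009² = 2.036.
At 13.1°: sec²(13.1°) = 1/0.9740² = 1.054.
Ratio = 2.036/1.054 = cos²(13.1°)/cos²(45.5°) ≈ 1.93.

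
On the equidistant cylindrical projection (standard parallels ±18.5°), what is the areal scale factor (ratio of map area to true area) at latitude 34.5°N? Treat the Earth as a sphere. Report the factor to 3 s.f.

The equidistant cylindrical projection with φ₀ = 18.5° has h = 1 (meridians true) and k = cos φ₀ / cos φ along parallels.
Areal scale = h·k = 1 × cos φ₀ / cos φ; at 34.5°, h = 1.000, k = 1.151, so h·k = 1.151.

1.15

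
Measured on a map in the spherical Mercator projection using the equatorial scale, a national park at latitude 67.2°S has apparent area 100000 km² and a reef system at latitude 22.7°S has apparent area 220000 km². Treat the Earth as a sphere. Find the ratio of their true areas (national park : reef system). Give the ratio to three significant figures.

0.0802

Since Mercator area scale is 1/cos²φ, the true area equals the apparent area multiplied by cos²φ.
True area of national park: 100000 × cos²(67.2°) = 100000 × 0.1502 = 15020 km².
True area of reef system: 220000 × cos²(22.7°) = 220000 × 0.8511 = 187200 km².
Ratio = 15020 / 187200 ≈ 0.0802.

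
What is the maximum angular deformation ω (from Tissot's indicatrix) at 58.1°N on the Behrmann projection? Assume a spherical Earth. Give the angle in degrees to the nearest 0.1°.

The Behrmann projection is cylindrical equal-area with φ₀ = 30°. Cylindrical equal-area (φ₀ = 30°): h = cos φ / cos 30° along meridians, k = cos 30° / cos φ along parallels; h·k = 1.
At 58.1°: h = 0.6102, k = 1.639; principal scales a = 1.639, b = 0.6102.
sin(ω/2) = (a − b)/(a + b) = 1.029/2.249 = 0.4574, so ω = 2 arcsin(0.4574) ≈ 54.4°.

54.4°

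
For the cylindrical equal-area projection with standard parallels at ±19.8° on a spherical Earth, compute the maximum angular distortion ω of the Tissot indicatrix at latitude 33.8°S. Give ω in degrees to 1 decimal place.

Cylindrical equal-area (φ₀ = 19.8°): h = cos φ / cos 19.8° along meridians, k = cos 19.8° / cos φ along parallels; h·k = 1.
At 33.8°: h = 0.8832, k = 1.132; principal scales a = 1.132, b = 0.8832.
sin(ω/2) = (a − b)/(a + b) = 0.2490/2.015 = 0.1236, so ω = 2 arcsin(0.1236) ≈ 14.2°.

14.2°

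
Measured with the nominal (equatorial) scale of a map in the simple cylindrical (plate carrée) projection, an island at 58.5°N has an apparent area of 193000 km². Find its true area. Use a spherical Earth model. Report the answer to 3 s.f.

In the plate carrée (x = Rλ, y = Rφ), meridians are true-scale (h = 1) and parallels are stretched by k = sec φ.
Areal scale = h·k = 1 × sec φ; at 58.5°, h = 1.000, k = 1.914, so h·k = 1.914.
True area = apparent / (areal scale) = 193000 / 1.914 ≈ 101000 km².

101000 km²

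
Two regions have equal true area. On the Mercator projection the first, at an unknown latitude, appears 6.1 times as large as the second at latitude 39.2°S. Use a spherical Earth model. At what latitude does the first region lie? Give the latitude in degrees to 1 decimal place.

71.7°

Mercator areal scale is sec²φ, so apparent-area ratio = sec²φ₁ / sec²φ₂ = cos²φ₂ / cos²φ₁.
cos²φ₂ / cos²φ₁ = 6.1  ⇒  cos φ₁ = cos 39.2° / √6.1 = 0.7749/2.470 = 0.3138.
φ₁ = arccos(0.3138) ≈ 71.7°.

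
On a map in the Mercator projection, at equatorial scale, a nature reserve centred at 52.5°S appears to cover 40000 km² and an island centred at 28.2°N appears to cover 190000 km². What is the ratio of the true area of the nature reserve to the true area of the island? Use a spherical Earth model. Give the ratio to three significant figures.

On Mercator the areal scale is sec²φ, so true area = apparent × cos²φ.
True area of nature reserve: 40000 × cos²(52.5°) = 40000 × 0.3706 = 14820 km².
True area of island: 190000 × cos²(28.2°) = 190000 × 0.7767 = 147600 km².
Ratio = 14820 / 147600 ≈ 0.100.

0.100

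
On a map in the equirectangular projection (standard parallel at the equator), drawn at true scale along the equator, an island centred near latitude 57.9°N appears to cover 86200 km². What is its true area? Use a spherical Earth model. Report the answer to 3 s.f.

45800 km²

For the equirectangular projection with φ₀ = 0 (plate carrée), h = 1 along meridians and k = sec φ along parallels.
Areal scale = h·k = 1 × sec φ; at 57.9°, h = 1.000, k = 1.882, so h·k = 1.882.
True area = apparent / (areal scale) = 86200 / 1.882 ≈ 45800 km².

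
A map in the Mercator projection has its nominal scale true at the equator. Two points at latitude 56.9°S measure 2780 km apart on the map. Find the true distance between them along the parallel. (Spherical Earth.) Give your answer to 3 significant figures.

Mercator is conformal, so the point scale is isotropic: h = k = sec φ = 1/cos φ.
Along the parallel at 56.9°, map distances are exaggerated by k = sec 56.9° = 1.831.
True distance = 2780 / 1.831 = 2780 × cos 56.9° ≈ 1520 km.

1520 km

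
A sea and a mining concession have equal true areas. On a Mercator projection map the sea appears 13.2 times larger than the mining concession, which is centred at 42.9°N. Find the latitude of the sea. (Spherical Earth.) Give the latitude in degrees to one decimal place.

Mercator areal scale is sec²φ, so apparent-area ratio = sec²φ₁ / sec²φ₂ = cos²φ₂ / cos²φ₁.
cos²φ₂ / cos²φ₁ = 13.2  ⇒  cos φ₁ = cos 42.9° / √13.2 = 0.7325/3.633 = 0.2016.
φ₁ = arccos(0.2016) ≈ 78.4°.

78.4°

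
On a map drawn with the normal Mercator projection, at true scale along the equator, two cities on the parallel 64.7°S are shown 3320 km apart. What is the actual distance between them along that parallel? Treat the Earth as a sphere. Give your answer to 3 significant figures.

Mercator is conformal, so the point scale is isotropic: h = k = sec φ = 1/cos φ.
Along the parallel at 64.7°, map distances are exaggerated by k = sec 64.7° = 2.340.
True distance = 3320 / 2.340 = 3320 × cos 64.7° ≈ 1420 km.

1420 km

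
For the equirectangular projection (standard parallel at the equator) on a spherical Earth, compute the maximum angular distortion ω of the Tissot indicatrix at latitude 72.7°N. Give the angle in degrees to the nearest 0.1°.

65.6°

For the equirectangular projection with φ₀ = 0 (plate carrée), h = 1 along meridians and k = sec φ along parallels.
At 72.7°: h = 1.000, k = 3.363; principal scales a = 3.363, b = 1.000.
sin(ω/2) = (a − b)/(a + b) = 2.363/4.363 = 0.5416, so ω = 2 arcsin(0.5416) ≈ 65.6°.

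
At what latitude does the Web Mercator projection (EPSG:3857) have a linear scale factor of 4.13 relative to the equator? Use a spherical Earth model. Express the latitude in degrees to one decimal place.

Mercator scale is k = sec φ = 1/cos φ.
1/cos φ = 4.13  ⇒  cos φ = 0.2421  ⇒  φ = arccos(0.2421) ≈ 76.0°.

76.0°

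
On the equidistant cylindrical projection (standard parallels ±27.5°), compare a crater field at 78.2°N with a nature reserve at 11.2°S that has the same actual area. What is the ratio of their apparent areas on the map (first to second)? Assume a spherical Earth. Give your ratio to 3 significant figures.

4.80

In the equirectangular projection with standard parallel φ₀ = 27.5° (x = Rλ cos φ₀, y = Rφ), meridians are true-scale (h = 1) and the parallel scale is k = cos φ₀ / cos φ.
Areal scale at 78.2°: h·k = 1.000 × 4.338 = 4.338.
Areal scale at 11.2°: h·k = 1.000 × 0.9042 = 0.9042.
Ratio = 4.338/0.9042 ≈ 4.80.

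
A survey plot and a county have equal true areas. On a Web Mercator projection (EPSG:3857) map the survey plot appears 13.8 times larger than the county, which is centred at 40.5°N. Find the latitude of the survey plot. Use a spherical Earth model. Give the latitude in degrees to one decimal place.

For equal true areas on Mercator, apparent areas scale as sec²φ, so the ratio is cos²φ₂ / cos²φ₁.
cos²φ₂ / cos²φ₁ = 13.8  ⇒  cos φ₁ = cos 40.5° / √13.8 = 0.7604/3.715 = 0.2047.
φ₁ = arccos(0.2047) ≈ 78.2°.

78.2°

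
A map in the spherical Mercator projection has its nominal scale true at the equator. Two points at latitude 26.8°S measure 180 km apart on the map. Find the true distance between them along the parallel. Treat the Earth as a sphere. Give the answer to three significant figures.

161 km

The Mercator projection is conformal; its linear scale factor is the same in every direction and equals sec φ = 1/cos φ.
Along the parallel at 26.8°, map distances are exaggerated by k = sec 26.8° = 1.120.
True distance = 180 / 1.120 = 180 × cos 26.8° ≈ 161 km.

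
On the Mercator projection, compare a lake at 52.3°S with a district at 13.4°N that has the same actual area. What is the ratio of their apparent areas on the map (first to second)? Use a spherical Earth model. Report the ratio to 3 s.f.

2.53

Mercator areal scale is sec²φ.
At 52.3°: sec²(52.3°) = 1/0.6115² = 2.674.
At 13.4°: sec²(13.4°) = 1/0.9728² = 1.057.
Ratio = 2.674/1.057 = cos²(13.4°)/cos²(52.3°) ≈ 2.53.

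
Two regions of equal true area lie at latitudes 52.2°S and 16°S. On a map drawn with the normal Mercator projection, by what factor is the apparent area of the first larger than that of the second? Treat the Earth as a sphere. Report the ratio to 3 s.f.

Mercator is conformal with k = sec φ, so areal scale = k² = sec²φ.
At 52.2°: sec²(52.2°) = 1/0.6129² = 2.662.
At 16°: sec²(16°) = 1/0.9613² = 1.082.
Ratio = 2.662/1.082 = cos²(16°)/cos²(52.2°) ≈ 2.46.

2.46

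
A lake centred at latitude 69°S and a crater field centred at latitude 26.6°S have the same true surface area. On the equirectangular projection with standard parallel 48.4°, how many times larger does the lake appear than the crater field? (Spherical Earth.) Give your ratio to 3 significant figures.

2.50

In the equirectangular projection with standard parallel φ₀ = 48.4° (x = Rλ cos φ₀, y = Rφ), meridians are true-scale (h = 1) and the parallel scale is k = cos φ₀ / cos φ.
Areal scale at 69°: h·k = 1.000 × 1.853 = 1.853.
Areal scale at 26.6°: h·k = 1.000 × 0.7425 = 0.7425.
Ratio = 1.853/0.7425 ≈ 2.50.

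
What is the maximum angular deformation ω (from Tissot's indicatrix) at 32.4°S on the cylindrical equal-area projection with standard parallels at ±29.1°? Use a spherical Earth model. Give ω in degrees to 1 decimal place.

3.9°

A cylindrical equal-area projection with standard parallel φ₀ has meridian scale h = cos φ / cos φ₀ and parallel scale k = cos φ₀ / cos φ (so areas are preserved, h·k = 1).
At 32.4°: h = 0.9663, k = 1.035; principal scales a = 1.035, b = 0.9663.
sin(ω/2) = (a − b)/(a + b) = 0.06857/2.001 = 0.03427, so ω = 2 arcsin(0.03427) ≈ 3.9°.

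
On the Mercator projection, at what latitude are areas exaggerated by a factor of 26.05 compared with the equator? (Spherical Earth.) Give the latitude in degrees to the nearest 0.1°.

78.7°

Mercator areal scale is sec²φ.
sec²φ = 26.05  ⇒  cos²φ = 0.03839  ⇒  cos φ = 0.1959.
φ = arccos(0.1959) ≈ 78.7°.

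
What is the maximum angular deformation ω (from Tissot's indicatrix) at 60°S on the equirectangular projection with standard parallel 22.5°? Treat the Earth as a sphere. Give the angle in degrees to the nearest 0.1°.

34.6°

In the equirectangular projection with standard parallel φ₀ = 22.5° (x = Rλ cos φ₀, y = Rφ), meridians are true-scale (h = 1) and the parallel scale is k = cos φ₀ / cos φ.
At 60°: h = 1.000, k = 1.848; principal scales a = 1.848, b = 1.000.
sin(ω/2) = (a − b)/(a + b) = 0.8478/2.848 = 0.2977, so ω = 2 arcsin(0.2977) ≈ 34.6°.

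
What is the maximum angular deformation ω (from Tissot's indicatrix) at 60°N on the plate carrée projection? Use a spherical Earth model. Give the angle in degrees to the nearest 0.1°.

38.9°

In the plate carrée (x = Rλ, y = Rφ), meridians are true-scale (h = 1) and parallels are stretched by k = sec φ.
At 60°: h = 1.000, k = 2.000; principal scales a = 2.000, b = 1.000.
sin(ω/2) = (a − b)/(a + b) = 1.0000/3.000 = 0.3333, so ω = 2 arcsin(0.3333) ≈ 38.9°.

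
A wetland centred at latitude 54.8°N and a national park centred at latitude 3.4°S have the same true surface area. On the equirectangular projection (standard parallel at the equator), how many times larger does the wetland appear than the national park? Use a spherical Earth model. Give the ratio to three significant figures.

In the plate carrée (x = Rλ, y = Rφ), meridians are true-scale (h = 1) and parallels are stretched by k = sec φ.
Areal scale at 54.8°: h·k = 1.000 × 1.735 = 1.735.
Areal scale at 3.4°: h·k = 1.000 × 1.002 = 1.002.
Ratio = 1.735/1.002 ≈ 1.73.

1.73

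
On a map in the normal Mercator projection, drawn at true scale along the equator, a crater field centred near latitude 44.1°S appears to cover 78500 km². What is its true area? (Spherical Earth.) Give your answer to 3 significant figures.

40500 km²

For Mercator, h = k = sec φ (a conformal cylindrical projection has a single point scale, 1/cos φ).
Areal scale = k² = sec²φ = 1/cos²(44.1°) = 1/0.7181² = 1.939.
True area = apparent / (areal scale) = 78500 / 1.939 ≈ 40500 km².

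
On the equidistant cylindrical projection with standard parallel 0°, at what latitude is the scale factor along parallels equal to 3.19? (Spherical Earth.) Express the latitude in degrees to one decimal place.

Plate carrée: h = 1, k = sec φ along parallels.
sec φ = 3.19  ⇒  cos φ = 0.3135  ⇒  φ ≈ 71.7°.

71.7°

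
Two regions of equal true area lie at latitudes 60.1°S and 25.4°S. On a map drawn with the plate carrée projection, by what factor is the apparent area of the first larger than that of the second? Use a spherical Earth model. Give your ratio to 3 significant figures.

For the equirectangular projection with φ₀ = 0 (plate carrée), h = 1 along meridians and k = sec φ along parallels.
Areal scale at 60.1°: h·k = 1.000 × 2.006 = 2.006.
Areal scale at 25.4°: h·k = 1.000 × 1.107 = 1.107.
Ratio = 2.006/1.107 ≈ 1.81.

1.81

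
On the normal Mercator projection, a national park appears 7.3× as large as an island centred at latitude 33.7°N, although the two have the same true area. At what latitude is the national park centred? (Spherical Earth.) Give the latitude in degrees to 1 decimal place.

Mercator areal scale is sec²φ, so apparent-area ratio = sec²φ₁ / sec²φ₂ = cos²φ₂ / cos²φ₁.
cos²φ₂ / cos²φ₁ = 7.3  ⇒  cos φ₁ = cos 33.7° / √7.3 = 0.8320/2.702 = 0.3079.
φ₁ = arccos(0.3079) ≈ 72.1°.

72.1°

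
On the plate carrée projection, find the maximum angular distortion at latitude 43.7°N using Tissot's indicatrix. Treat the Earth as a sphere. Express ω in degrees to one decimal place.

In the plate carrée (x = Rλ, y = Rφ), meridians are true-scale (h = 1) and parallels are stretched by k = sec φ.
At 43.7°: h = 1.000, k = 1.383; principal scales a = 1.383, b = 1.000.
sin(ω/2) = (a − b)/(a + b) = 0.3832/2.383 = 0.1608, so ω = 2 arcsin(0.1608) ≈ 18.5°.

18.5°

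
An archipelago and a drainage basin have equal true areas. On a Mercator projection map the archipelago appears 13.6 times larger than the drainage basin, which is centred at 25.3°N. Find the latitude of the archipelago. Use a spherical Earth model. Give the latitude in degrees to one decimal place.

For equal true areas on Mercator, apparent areas scale as sec²φ, so the ratio is cos²φ₂ / cos²φ₁.
cos²φ₂ / cos²φ₁ = 13.6  ⇒  cos φ₁ = cos 25.3° / √13.6 = 0.9041/3.688 = 0.2452.
φ₁ = arccos(0.2452) ≈ 75.8°.

75.8°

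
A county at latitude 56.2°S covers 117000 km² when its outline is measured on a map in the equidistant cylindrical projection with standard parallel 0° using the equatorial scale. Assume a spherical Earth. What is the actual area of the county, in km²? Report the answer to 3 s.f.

65100 km²

For the equirectangular projection with φ₀ = 0 (plate carrée), h = 1 along meridians and k = sec φ along parallels.
Areal scale = h·k = 1 × sec φ; at 56.2°, h = 1.000, k = 1.798, so h·k = 1.798.
True area = apparent / (areal scale) = 117000 / 1.798 ≈ 65100 km².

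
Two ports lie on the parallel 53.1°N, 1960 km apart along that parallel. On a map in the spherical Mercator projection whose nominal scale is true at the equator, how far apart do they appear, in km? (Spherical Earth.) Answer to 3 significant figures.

3260 km

The Mercator projection is conformal; its linear scale factor is the same in every direction and equals sec φ = 1/cos φ.
Along the parallel, k = sec 53.1° = 1/0.6004 = 1.666.
Map distance = 1960 × 1.666 ≈ 3260 km.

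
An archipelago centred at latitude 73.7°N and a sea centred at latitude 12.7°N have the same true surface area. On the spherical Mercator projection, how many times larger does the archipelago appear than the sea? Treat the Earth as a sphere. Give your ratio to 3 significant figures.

12.1

On Mercator, area is exaggerated by sec²φ = 1/cos²φ.
At 73.7°: sec²(73.7°) = 1/0.2807² = 12.69.
At 12.7°: sec²(12.7°) = 1/0.9755² = 1.051.
Ratio = 12.69/1.051 = cos²(12.7°)/cos²(73.7°) ≈ 12.1.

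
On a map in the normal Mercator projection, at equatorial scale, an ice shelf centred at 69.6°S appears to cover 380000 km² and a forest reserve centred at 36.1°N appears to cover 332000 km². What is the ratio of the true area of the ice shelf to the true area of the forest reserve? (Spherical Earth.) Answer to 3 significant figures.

0.213

On Mercator the areal scale is sec²φ, so true area = apparent × cos²φ.
True area of ice shelf: 380000 × cos²(69.6°) = 380000 × 0.1215 = 46170 km².
True area of forest reserve: 332000 × cos²(36.1°) = 332000 × 0.6528 = 216700 km².
Ratio = 46170 / 216700 ≈ 0.213.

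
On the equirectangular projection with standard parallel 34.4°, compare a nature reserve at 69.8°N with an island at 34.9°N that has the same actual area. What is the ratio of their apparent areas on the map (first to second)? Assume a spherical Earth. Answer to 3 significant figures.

2.38

In the equirectangular projection with standard parallel φ₀ = 34.4° (x = Rλ cos φ₀, y = Rφ), meridians are true-scale (h = 1) and the parallel scale is k = cos φ₀ / cos φ.
Areal scale at 69.8°: h·k = 1.000 × 2.390 = 2.390.
Areal scale at 34.9°: h·k = 1.000 × 1.006 = 1.006.
Ratio = 2.390/1.006 ≈ 2.38.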